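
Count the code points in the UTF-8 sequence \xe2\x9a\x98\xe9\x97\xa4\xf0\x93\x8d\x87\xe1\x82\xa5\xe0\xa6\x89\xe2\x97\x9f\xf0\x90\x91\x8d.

Byte at offset 0: 0xE2 = 11100010 → 3-byte char (#1). Advance 3.
Byte at offset 3: 0xE9 = 11101001 → 3-byte char (#2). Advance 3.
Byte at offset 6: 0xF0 = 11110000 → 4-byte char (#3). Advance 4.
Byte at offset 10: 0xE1 = 11100001 → 3-byte char (#4). Advance 3.
Byte at offset 13: 0xE0 = 11100000 → 3-byte char (#5). Advance 3.
Byte at offset 16: 0xE2 = 11100010 → 3-byte char (#6). Advance 3.
Byte at offset 19: 0xF0 = 11110000 → 4-byte char (#7). Advance 4.
Reached end at offset 23 after 7 code points.

7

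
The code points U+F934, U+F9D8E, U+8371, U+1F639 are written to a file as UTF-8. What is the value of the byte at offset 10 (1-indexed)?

1-indexed offset 10 is 0-indexed offset 9.
U+F934 → 3-byte form EF A4 B4 at offsets 0–2.
U+F9D8E → 4-byte form F3 B9 B6 8E at offsets 3–6.
U+8371 → 3-byte form E8 8D B1 at offsets 7–9.
Offset 9 falls in char 3's range; it's byte 3 of E8 8D B1 = 0xB1.

0xB1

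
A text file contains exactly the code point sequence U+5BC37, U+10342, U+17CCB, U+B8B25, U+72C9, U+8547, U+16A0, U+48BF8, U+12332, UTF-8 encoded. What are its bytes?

U+5BC37: 4-byte form → F1 9B B0 B7.
U+10342: 4-byte form → F0 90 8D 82.
U+17CCB: 4-byte form → F0 97 B3 8B.
U+B8B25: 4-byte form → F2 B8 AC A5.
U+72C9: 3-byte form → E7 8B 89.
U+8547: 3-byte form → E8 95 87.
U+16A0: 3-byte form → E1 9A A0.
U+48BF8: 4-byte form → F1 88 AF B8.
U+12332: 4-byte form → F0 92 8C B2.
Concatenated (33 bytes): F1 9B B0 B7 F0 90 8D 82 F0 97 B3 8B F2 B8 AC A5 E7 8B 89 E8 95 87 E1 9A A0 F1 88 AF B8 F0 92 8C B2.

F1 9B B0 B7 F0 90 8D 82 F0 97 B3 8B F2 B8 AC A5 E7 8B 89 E8 95 87 E1 9A A0 F1 88 AF B8 F0 92 8C B2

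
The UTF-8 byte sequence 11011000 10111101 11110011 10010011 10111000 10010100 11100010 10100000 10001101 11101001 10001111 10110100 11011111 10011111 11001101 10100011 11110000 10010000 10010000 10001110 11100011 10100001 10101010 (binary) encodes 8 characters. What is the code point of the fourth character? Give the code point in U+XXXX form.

Offset 0: leading byte 0xD8 = 11011000 → 2-byte char #1 = D8 BD.
Offset 2: leading byte 0xF3 = 11110011 → 4-byte char #2 = F3 93 B8 94.
Offset 6: leading byte 0xE2 = 11100010 → 3-byte char #3 = E2 A0 8D.
Offset 9: leading byte 0xE9 = 11101001 → 3-byte char #4 = E9 8F B4.
Leading byte 0xE9 = 11101001 matches 1110xxxx → 3-byte sequence.
Byte 1: 0xE9 = 11101001, payload 1001 (4 bits).
Byte 2: 0x8F = 10001111 (10xxxxxx ✓), payload 001111.
Byte 3: 0xB4 = 10110100 (10xxxxxx ✓), payload 110100.
Concatenate: 1001001111110100 = 0x93F4 (16 bits → U+93F4).

U+93F4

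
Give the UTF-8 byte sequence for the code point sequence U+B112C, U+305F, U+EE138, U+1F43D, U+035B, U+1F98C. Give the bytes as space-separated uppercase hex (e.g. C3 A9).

F2 B1 84 AC E3 81 9F F3 AE 84 B8 F0 9F 90 BD CD 9B F0 9F A6 8C

U+B112C: 4-byte form → F2 B1 84 AC.
U+305F: 3-byte form → E3 81 9F.
U+EE138: 4-byte form → F3 AE 84 B8.
U+1F43D: 4-byte form → F0 9F 90 BD.
U+035B: 2-byte form → CD 9B.
U+1F98C: 4-byte form → F0 9F A6 8C.
Concatenated (21 bytes): F2 B1 84 AC E3 81 9F F3 AE 84 B8 F0 9F 90 BD CD 9B F0 9F A6 8C.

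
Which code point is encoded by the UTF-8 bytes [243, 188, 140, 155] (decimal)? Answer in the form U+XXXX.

Leading byte 0xF3 = 11110011 matches 11110xxx → 4-byte sequence.
Byte 1: 0xF3 = 11110011, payload 011 (3 bits).
Byte 2: 0xBC = 10111100 (10xxxxxx ✓), payload 111100.
Byte 3: 0x8C = 10001100 (10xxxxxx ✓), payload 001100.
Byte 4: 0x9B = 10011011 (10xxxxxx ✓), payload 011011.
Concatenate: 011111100001100011011 = 0xFC31B (21 bits → U+FC31B).

U+FC31B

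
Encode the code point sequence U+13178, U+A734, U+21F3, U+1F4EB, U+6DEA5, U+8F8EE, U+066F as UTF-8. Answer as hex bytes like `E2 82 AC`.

U+13178: 4-byte form → F0 93 85 B8.
U+A734: 3-byte form → EA 9C B4.
U+21F3: 3-byte form → E2 87 B3.
U+1F4EB: 4-byte form → F0 9F 93 AB.
U+6DEA5: 4-byte form → F1 AD BA A5.
U+8F8EE: 4-byte form → F2 8F A3 AE.
U+066F: 2-byte form → D9 AF.
Concatenated (24 bytes): F0 93 85 B8 EA 9C B4 E2 87 B3 F0 9F 93 AB F1 AD BA A5 F2 8F A3 AE D9 AF.

F0 93 85 B8 EA 9C B4 E2 87 B3 F0 9F 93 AB F1 AD BA A5 F2 8F A3 AE D9 AF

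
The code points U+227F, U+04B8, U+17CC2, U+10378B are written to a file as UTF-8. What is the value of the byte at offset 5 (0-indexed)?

0xF0

U+227F → 3-byte form E2 89 BF at offsets 0–2.
U+04B8 → 2-byte form D2 B8 at offsets 3–4.
U+17CC2 → 4-byte form F0 97 B3 82 at offsets 5–8.
Offset 5 falls in char 3's range; it's byte 1 of F0 97 B3 82 = 0xF0.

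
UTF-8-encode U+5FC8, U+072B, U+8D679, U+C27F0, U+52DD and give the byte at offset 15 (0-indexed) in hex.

0x9D

U+5FC8 → 3-byte form E5 BF 88 at offsets 0–2.
U+072B → 2-byte form DC AB at offsets 3–4.
U+8D679 → 4-byte form F2 8D 99 B9 at offsets 5–8.
U+C27F0 → 4-byte form F3 82 9F B0 at offsets 9–12.
U+52DD → 3-byte form E5 8B 9D at offsets 13–15.
Offset 15 falls in char 5's range; it's byte 3 of E5 8B 9D = 0x9D.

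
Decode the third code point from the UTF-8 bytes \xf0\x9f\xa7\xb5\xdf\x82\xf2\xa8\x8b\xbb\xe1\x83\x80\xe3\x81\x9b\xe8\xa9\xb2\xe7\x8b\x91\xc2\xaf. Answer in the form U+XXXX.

Offset 0: leading byte 0xF0 = 11110000 → 4-byte char #1 = F0 9F A7 B5.
Offset 4: leading byte 0xDF = 11011111 → 2-byte char #2 = DF 82.
Offset 6: leading byte 0xF2 = 11110010 → 4-byte char #3 = F2 A8 8B BB.
Leading byte 0xF2 = 11110010 matches 11110xxx → 4-byte sequence.
Byte 1: 0xF2 = 11110010, payload 010 (3 bits).
Byte 2: 0xA8 = 10101000 (10xxxxxx ✓), payload 101000.
Byte 3: 0x8B = 10001011 (10xxxxxx ✓), payload 001011.
Byte 4: 0xBB = 10111011 (10xxxxxx ✓), payload 111011.
Concatenate: 010101000001011111011 = 0xA82FB (21 bits → U+A82FB).

U+A82FB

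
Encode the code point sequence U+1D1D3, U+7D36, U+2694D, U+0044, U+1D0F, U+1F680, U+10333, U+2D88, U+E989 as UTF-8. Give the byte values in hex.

F0 9D 87 93 E7 B4 B6 F0 A6 A5 8D 44 E1 B4 8F F0 9F 9A 80 F0 90 8C B3 E2 B6 88 EE A6 89

U+1D1D3: 4-byte form → F0 9D 87 93.
U+7D36: 3-byte form → E7 B4 B6.
U+2694D: 4-byte form → F0 A6 A5 8D.
U+0044: 1-byte form → 44.
U+1D0F: 3-byte form → E1 B4 8F.
U+1F680: 4-byte form → F0 9F 9A 80.
U+10333: 4-byte form → F0 90 8C B3.
U+2D88: 3-byte form → E2 B6 88.
U+E989: 3-byte form → EE A6 89.
Concatenated (29 bytes): F0 9D 87 93 E7 B4 B6 F0 A6 A5 8D 44 E1 B4 8F F0 9F 9A 80 F0 90 8C B3 E2 B6 88 EE A6 89.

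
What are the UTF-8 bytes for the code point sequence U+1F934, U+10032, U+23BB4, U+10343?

U+1F934: 4-byte form → F0 9F A4 B4.
U+10032: 4-byte form → F0 90 80 B2.
U+23BB4: 4-byte form → F0 A3 AE B4.
U+10343: 4-byte form → F0 90 8D 83.
Concatenated (16 bytes): F0 9F A4 B4 F0 90 80 B2 F0 A3 AE B4 F0 90 8D 83.

F0 9F A4 B4 F0 90 80 B2 F0 A3 AE B4 F0 90 8D 83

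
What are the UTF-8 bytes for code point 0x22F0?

E2 8B B0

U+22F0 = 0x22F0 = 8944 decimal. In range U+0800–U+FFFF → 3-byte form: 1110xxxx 10xxxxxx 10xxxxxx.
Binary (16 bits): 0010001011110000.
Split 4+6+6: 0010 | 001011 | 110000.
Byte 1: 11100010 = 0xE2.
Byte 2: 10001011 = 0x8B.
Byte 3: 10110000 = 0xB0.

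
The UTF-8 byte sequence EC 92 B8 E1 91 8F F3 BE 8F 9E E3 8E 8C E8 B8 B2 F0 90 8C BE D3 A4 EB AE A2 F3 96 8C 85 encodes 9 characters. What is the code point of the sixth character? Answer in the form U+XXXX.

U+1033E

Offset 0: leading byte 0xEC = 11101100 → 3-byte char #1 = EC 92 B8.
Offset 3: leading byte 0xE1 = 11100001 → 3-byte char #2 = E1 91 8F.
Offset 6: leading byte 0xF3 = 11110011 → 4-byte char #3 = F3 BE 8F 9E.
Offset 10: leading byte 0xE3 = 11100011 → 3-byte char #4 = E3 8E 8C.
Offset 13: leading byte 0xE8 = 11101000 → 3-byte char #5 = E8 B8 B2.
Offset 16: leading byte 0xF0 = 11110000 → 4-byte char #6 = F0 90 8C BE.
Leading byte 0xF0 = 11110000 matches 11110xxx → 4-byte sequence.
Byte 1: 0xF0 = 11110000, payload 000 (3 bits).
Byte 2: 0x90 = 10010000 (10xxxxxx ✓), payload 010000.
Byte 3: 0x8C = 10001100 (10xxxxxx ✓), payload 001100.
Byte 4: 0xBE = 10111110 (10xxxxxx ✓), payload 111110.
Concatenate: 000010000001100111110 = 0x1033E (21 bits → U+1033E).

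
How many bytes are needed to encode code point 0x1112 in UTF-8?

3

U+1112 = 0x1112. UTF-8 uses 1 byte below 0x80, 2 below 0x800, 3 below 0x10000, 4 up to 0x10FFFF. 0x1112 is in U+0800–U+FFFF → 3 bytes.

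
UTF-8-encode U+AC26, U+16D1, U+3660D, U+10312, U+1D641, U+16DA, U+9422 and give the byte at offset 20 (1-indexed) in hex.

1-indexed offset 20 is 0-indexed offset 19.
U+AC26 → 3-byte form EA B0 A6 at offsets 0–2.
U+16D1 → 3-byte form E1 9B 91 at offsets 3–5.
U+3660D → 4-byte form F0 B6 98 8D at offsets 6–9.
U+10312 → 4-byte form F0 90 8C 92 at offsets 10–13.
U+1D641 → 4-byte form F0 9D 99 81 at offsets 14–17.
U+16DA → 3-byte form E1 9B 9A at offsets 18–20.
Offset 19 falls in char 6's range; it's byte 2 of E1 9B 9A = 0x9B.

0x9B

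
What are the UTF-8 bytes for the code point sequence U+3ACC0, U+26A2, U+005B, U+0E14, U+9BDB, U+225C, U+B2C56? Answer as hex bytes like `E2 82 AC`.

U+3ACC0: 4-byte form → F0 BA B3 80.
U+26A2: 3-byte form → E2 9A A2.
U+005B: 1-byte form → 5B.
U+0E14: 3-byte form → E0 B8 94.
U+9BDB: 3-byte form → E9 AF 9B.
U+225C: 3-byte form → E2 89 9C.
U+B2C56: 4-byte form → F2 B2 B1 96.
Concatenated (21 bytes): F0 BA B3 80 E2 9A A2 5B E0 B8 94 E9 AF 9B E2 89 9C F2 B2 B1 96.

F0 BA B3 80 E2 9A A2 5B E0 B8 94 E9 AF 9B E2 89 9C F2 B2 B1 96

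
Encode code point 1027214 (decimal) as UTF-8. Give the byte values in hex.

F3 BA B2 8E

U+FAC8E = 0xFAC8E = 1027214 decimal. In range U+10000–U+10FFFF → 4-byte form: 11110xxx 10xxxxxx 10xxxxxx 10xxxxxx.
Binary (21 bits): 011111010110010001110.
Split 3+6+6+6: 011 | 111010 | 110010 | 001110.
Byte 1: 11110011 = 0xF3.
Byte 2: 10111010 = 0xBA.
Byte 3: 10110010 = 0xB2.
Byte 4: 10001110 = 0x8E.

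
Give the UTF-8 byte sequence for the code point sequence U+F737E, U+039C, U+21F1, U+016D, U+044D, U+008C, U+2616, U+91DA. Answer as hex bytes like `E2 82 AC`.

U+F737E: 4-byte form → F3 B7 8D BE.
U+039C: 2-byte form → CE 9C.
U+21F1: 3-byte form → E2 87 B1.
U+016D: 2-byte form → C5 AD.
U+044D: 2-byte form → D1 8D.
U+008C: 2-byte form → C2 8C.
U+2616: 3-byte form → E2 98 96.
U+91DA: 3-byte form → E9 87 9A.
Concatenated (21 bytes): F3 B7 8D BE CE 9C E2 87 B1 C5 AD D1 8D C2 8C E2 98 96 E9 87 9A.

F3 B7 8D BE CE 9C E2 87 B1 C5 AD D1 8D C2 8C E2 98 96 E9 87 9A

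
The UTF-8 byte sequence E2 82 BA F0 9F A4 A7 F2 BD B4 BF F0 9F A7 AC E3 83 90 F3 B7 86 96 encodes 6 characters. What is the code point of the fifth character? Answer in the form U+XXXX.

Offset 0: leading byte 0xE2 = 11100010 → 3-byte char #1 = E2 82 BA.
Offset 3: leading byte 0xF0 = 11110000 → 4-byte char #2 = F0 9F A4 A7.
Offset 7: leading byte 0xF2 = 11110010 → 4-byte char #3 = F2 BD B4 BF.
Offset 11: leading byte 0xF0 = 11110000 → 4-byte char #4 = F0 9F A7 AC.
Offset 15: leading byte 0xE3 = 11100011 → 3-byte char #5 = E3 83 90.
Leading byte 0xE3 = 11100011 matches 1110xxxx → 3-byte sequence.
Byte 1: 0xE3 = 11100011, payload 0011 (4 bits).
Byte 2: 0x83 = 10000011 (10xxxxxx ✓), payload 000011.
Byte 3: 0x90 = 10010000 (10xxxxxx ✓), payload 010000.
Concatenate: 0011000011010000 = 0x30D0 (16 bits → U+30D0).

U+30D0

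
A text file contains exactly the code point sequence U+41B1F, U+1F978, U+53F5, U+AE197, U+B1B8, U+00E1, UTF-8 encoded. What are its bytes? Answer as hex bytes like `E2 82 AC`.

U+41B1F: 4-byte form → F1 81 AC 9F.
U+1F978: 4-byte form → F0 9F A5 B8.
U+53F5: 3-byte form → E5 8F B5.
U+AE197: 4-byte form → F2 AE 86 97.
U+B1B8: 3-byte form → EB 86 B8.
U+00E1: 2-byte form → C3 A1.
Concatenated (20 bytes): F1 81 AC 9F F0 9F A5 B8 E5 8F B5 F2 AE 86 97 EB 86 B8 C3 A1.

F1 81 AC 9F F0 9F A5 B8 E5 8F B5 F2 AE 86 97 EB 86 B8 C3 A1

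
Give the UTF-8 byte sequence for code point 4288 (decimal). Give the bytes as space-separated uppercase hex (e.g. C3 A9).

E1 83 80

U+10C0 = 0x10C0 = 4288 decimal. In range U+0800–U+FFFF → 3-byte form: 1110xxxx 10xxxxxx 10xxxxxx.
Binary (16 bits): 0001000011000000.
Split 4+6+6: 0001 | 000011 | 000000.
Byte 1: 11100001 = 0xE1.
Byte 2: 10000011 = 0x83.
Byte 3: 10000000 = 0x80.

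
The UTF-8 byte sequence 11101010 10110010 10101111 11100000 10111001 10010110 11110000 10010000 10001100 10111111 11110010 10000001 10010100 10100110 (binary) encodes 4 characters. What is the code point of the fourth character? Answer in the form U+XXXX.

U+81526

Offset 0: leading byte 0xEA = 11101010 → 3-byte char #1 = EA B2 AF.
Offset 3: leading byte 0xE0 = 11100000 → 3-byte char #2 = E0 B9 96.
Offset 6: leading byte 0xF0 = 11110000 → 4-byte char #3 = F0 90 8C BF.
Offset 10: leading byte 0xF2 = 11110010 → 4-byte char #4 = F2 81 94 A6.
Leading byte 0xF2 = 11110010 matches 11110xxx → 4-byte sequence.
Byte 1: 0xF2 = 11110010, payload 010 (3 bits).
Byte 2: 0x81 = 10000001 (10xxxxxx ✓), payload 000001.
Byte 3: 0x94 = 10010100 (10xxxxxx ✓), payload 010100.
Byte 4: 0xA6 = 10100110 (10xxxxxx ✓), payload 100110.
Concatenate: 010000001010100100110 = 0x81526 (21 bits → U+81526).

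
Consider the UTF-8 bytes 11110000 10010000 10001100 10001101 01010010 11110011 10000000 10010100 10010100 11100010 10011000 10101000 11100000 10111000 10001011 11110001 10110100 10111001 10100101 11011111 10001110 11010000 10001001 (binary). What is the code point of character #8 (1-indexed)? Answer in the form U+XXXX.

Offset 0: leading byte 0xF0 = 11110000 → 4-byte char #1 = F0 90 8C 8D.
Offset 4: leading byte 0x52 = 01010010 → 1-byte char #2 = 52.
Offset 5: leading byte 0xF3 = 11110011 → 4-byte char #3 = F3 80 94 94.
Offset 9: leading byte 0xE2 = 11100010 → 3-byte char #4 = E2 98 A8.
Offset 12: leading byte 0xE0 = 11100000 → 3-byte char #5 = E0 B8 8B.
Offset 15: leading byte 0xF1 = 11110001 → 4-byte char #6 = F1 B4 B9 A5.
Offset 19: leading byte 0xDF = 11011111 → 2-byte char #7 = DF 8E.
Offset 21: leading byte 0xD0 = 11010000 → 2-byte char #8 = D0 89.
Leading byte 0xD0 = 11010000 matches 110xxxxx → 2-byte sequence.
Byte 1: 0xD0 = 11010000, payload 10000 (5 bits).
Byte 2: 0x89 = 10001001 (10xxxxxx ✓), payload 001001.
Concatenate: 10000001001 = 0x409 (11 bits → U+0409).

U+0409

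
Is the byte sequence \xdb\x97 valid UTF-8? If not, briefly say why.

Leading byte 0xDB = 11011011 → 2-byte form.
Continuation bytes 0x97=10010111 all match 10xxxxxx.
Decoded value 0x6D7 is ≥ 0x80 (shortest form) and not a surrogate.

valid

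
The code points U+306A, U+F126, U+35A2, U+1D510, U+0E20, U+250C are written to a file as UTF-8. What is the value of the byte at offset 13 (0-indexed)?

U+306A → 3-byte form E3 81 AA at offsets 0–2.
U+F126 → 3-byte form EF 84 A6 at offsets 3–5.
U+35A2 → 3-byte form E3 96 A2 at offsets 6–8.
U+1D510 → 4-byte form F0 9D 94 90 at offsets 9–12.
U+0E20 → 3-byte form E0 B8 A0 at offsets 13–15.
Offset 13 falls in char 5's range; it's byte 1 of E0 B8 A0 = 0xE0.

0xE0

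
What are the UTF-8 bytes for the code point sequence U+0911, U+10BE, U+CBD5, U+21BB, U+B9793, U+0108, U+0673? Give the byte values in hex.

U+0911: 3-byte form → E0 A4 91.
U+10BE: 3-byte form → E1 82 BE.
U+CBD5: 3-byte form → EC AF 95.
U+21BB: 3-byte form → E2 86 BB.
U+B9793: 4-byte form → F2 B9 9E 93.
U+0108: 2-byte form → C4 88.
U+0673: 2-byte form → D9 B3.
Concatenated (20 bytes): E0 A4 91 E1 82 BE EC AF 95 E2 86 BB F2 B9 9E 93 C4 88 D9 B3.

E0 A4 91 E1 82 BE EC AF 95 E2 86 BB F2 B9 9E 93 C4 88 D9 B3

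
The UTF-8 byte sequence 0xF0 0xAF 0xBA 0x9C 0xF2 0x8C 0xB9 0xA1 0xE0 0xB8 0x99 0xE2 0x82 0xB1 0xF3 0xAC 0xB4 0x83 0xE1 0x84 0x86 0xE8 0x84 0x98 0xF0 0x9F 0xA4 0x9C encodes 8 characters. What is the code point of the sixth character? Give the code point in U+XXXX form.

U+1106

Offset 0: leading byte 0xF0 = 11110000 → 4-byte char #1 = F0 AF BA 9C.
Offset 4: leading byte 0xF2 = 11110010 → 4-byte char #2 = F2 8C B9 A1.
Offset 8: leading byte 0xE0 = 11100000 → 3-byte char #3 = E0 B8 99.
Offset 11: leading byte 0xE2 = 11100010 → 3-byte char #4 = E2 82 B1.
Offset 14: leading byte 0xF3 = 11110011 → 4-byte char #5 = F3 AC B4 83.
Offset 18: leading byte 0xE1 = 11100001 → 3-byte char #6 = E1 84 86.
Leading byte 0xE1 = 11100001 matches 1110xxxx → 3-byte sequence.
Byte 1: 0xE1 = 11100001, payload 0001 (4 bits).
Byte 2: 0x84 = 10000100 (10xxxxxx ✓), payload 000100.
Byte 3: 0x86 = 10000110 (10xxxxxx ✓), payload 000110.
Concatenate: 0001000100000110 = 0x1106 (16 bits → U+1106).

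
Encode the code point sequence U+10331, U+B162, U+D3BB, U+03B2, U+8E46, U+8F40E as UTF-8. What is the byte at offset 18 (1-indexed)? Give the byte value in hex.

0x90

1-indexed offset 18 is 0-indexed offset 17.
U+10331 → 4-byte form F0 90 8C B1 at offsets 0–3.
U+B162 → 3-byte form EB 85 A2 at offsets 4–6.
U+D3BB → 3-byte form ED 8E BB at offsets 7–9.
U+03B2 → 2-byte form CE B2 at offsets 10–11.
U+8E46 → 3-byte form E8 B9 86 at offsets 12–14.
U+8F40E → 4-byte form F2 8F 90 8E at offsets 15–18.
Offset 17 falls in char 6's range; it's byte 3 of F2 8F 90 8E = 0x90.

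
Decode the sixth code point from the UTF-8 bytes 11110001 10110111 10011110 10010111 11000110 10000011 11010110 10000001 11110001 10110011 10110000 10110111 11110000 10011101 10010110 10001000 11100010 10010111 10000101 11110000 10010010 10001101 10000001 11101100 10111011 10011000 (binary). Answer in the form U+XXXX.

U+25C5

Offset 0: leading byte 0xF1 = 11110001 → 4-byte char #1 = F1 B7 9E 97.
Offset 4: leading byte 0xC6 = 11000110 → 2-byte char #2 = C6 83.
Offset 6: leading byte 0xD6 = 11010110 → 2-byte char #3 = D6 81.
Offset 8: leading byte 0xF1 = 11110001 → 4-byte char #4 = F1 B3 B0 B7.
Offset 12: leading byte 0xF0 = 11110000 → 4-byte char #5 = F0 9D 96 88.
Offset 16: leading byte 0xE2 = 11100010 → 3-byte char #6 = E2 97 85.
Leading byte 0xE2 = 11100010 matches 1110xxxx → 3-byte sequence.
Byte 1: 0xE2 = 11100010, payload 0010 (4 bits).
Byte 2: 0x97 = 10010111 (10xxxxxx ✓), payload 010111.
Byte 3: 0x85 = 10000101 (10xxxxxx ✓), payload 000101.
Concatenate: 0010010111000101 = 0x25C5 (16 bits → U+25C5).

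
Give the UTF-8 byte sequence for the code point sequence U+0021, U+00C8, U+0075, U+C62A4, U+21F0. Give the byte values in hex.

21 C3 88 75 F3 86 8A A4 E2 87 B0

U+0021: 1-byte form → 21.
U+00C8: 2-byte form → C3 88.
U+0075: 1-byte form → 75.
U+C62A4: 4-byte form → F3 86 8A A4.
U+21F0: 3-byte form → E2 87 B0.
Concatenated (11 bytes): 21 C3 88 75 F3 86 8A A4 E2 87 B0.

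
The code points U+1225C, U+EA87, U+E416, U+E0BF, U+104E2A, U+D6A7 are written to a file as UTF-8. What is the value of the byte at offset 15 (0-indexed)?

U+1225C → 4-byte form F0 92 89 9C at offsets 0–3.
U+EA87 → 3-byte form EE AA 87 at offsets 4–6.
U+E416 → 3-byte form EE 90 96 at offsets 7–9.
U+E0BF → 3-byte form EE 82 BF at offsets 10–12.
U+104E2A → 4-byte form F4 84 B8 AA at offsets 13–16.
Offset 15 falls in char 5's range; it's byte 3 of F4 84 B8 AA = 0xB8.

0xB8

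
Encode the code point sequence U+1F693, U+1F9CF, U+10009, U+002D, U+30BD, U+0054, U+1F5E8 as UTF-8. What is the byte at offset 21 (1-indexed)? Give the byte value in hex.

0xA8

1-indexed offset 21 is 0-indexed offset 20.
U+1F693 → 4-byte form F0 9F 9A 93 at offsets 0–3.
U+1F9CF → 4-byte form F0 9F A7 8F at offsets 4–7.
U+10009 → 4-byte form F0 90 80 89 at offsets 8–11.
U+002D → 1-byte form 2D at offsets 12–12.
U+30BD → 3-byte form E3 82 BD at offsets 13–15.
U+0054 → 1-byte form 54 at offsets 16–16.
U+1F5E8 → 4-byte form F0 9F 97 A8 at offsets 17–20.
Offset 20 falls in char 7's range; it's byte 4 of F0 9F 97 A8 = 0xA8.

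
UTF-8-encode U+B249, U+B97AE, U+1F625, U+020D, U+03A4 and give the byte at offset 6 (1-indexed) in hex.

0x9E

1-indexed offset 6 is 0-indexed offset 5.
U+B249 → 3-byte form EB 89 89 at offsets 0–2.
U+B97AE → 4-byte form F2 B9 9E AE at offsets 3–6.
Offset 5 falls in char 2's range; it's byte 3 of F2 B9 9E AE = 0x9E.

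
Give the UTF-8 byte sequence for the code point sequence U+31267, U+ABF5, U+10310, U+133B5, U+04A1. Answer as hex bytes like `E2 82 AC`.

U+31267: 4-byte form → F0 B1 89 A7.
U+ABF5: 3-byte form → EA AF B5.
U+10310: 4-byte form → F0 90 8C 90.
U+133B5: 4-byte form → F0 93 8E B5.
U+04A1: 2-byte form → D2 A1.
Concatenated (17 bytes): F0 B1 89 A7 EA AF B5 F0 90 8C 90 F0 93 8E B5 D2 A1.

F0 B1 89 A7 EA AF B5 F0 90 8C 90 F0 93 8E B5 D2 A1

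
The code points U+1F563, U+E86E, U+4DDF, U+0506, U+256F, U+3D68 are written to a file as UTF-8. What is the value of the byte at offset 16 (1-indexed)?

1-indexed offset 16 is 0-indexed offset 15.
U+1F563 → 4-byte form F0 9F 95 A3 at offsets 0–3.
U+E86E → 3-byte form EE A1 AE at offsets 4–6.
U+4DDF → 3-byte form E4 B7 9F at offsets 7–9.
U+0506 → 2-byte form D4 86 at offsets 10–11.
U+256F → 3-byte form E2 95 AF at offsets 12–14.
U+3D68 → 3-byte form E3 B5 A8 at offsets 15–17.
Offset 15 falls in char 6's range; it's byte 1 of E3 B5 A8 = 0xE3.

0xE3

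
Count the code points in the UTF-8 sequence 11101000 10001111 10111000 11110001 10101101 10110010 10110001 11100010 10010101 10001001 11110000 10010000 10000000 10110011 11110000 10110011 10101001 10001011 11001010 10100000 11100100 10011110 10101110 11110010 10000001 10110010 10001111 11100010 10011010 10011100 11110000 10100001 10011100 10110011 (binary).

Byte at offset 0: 0xE8 = 11101000 → 3-byte char (#1). Advance 3.
Byte at offset 3: 0xF1 = 11110001 → 4-byte char (#2). Advance 4.
Byte at offset 7: 0xE2 = 11100010 → 3-byte char (#3). Advance 3.
Byte at offset 10: 0xF0 = 11110000 → 4-byte char (#4). Advance 4.
Byte at offset 14: 0xF0 = 11110000 → 4-byte char (#5). Advance 4.
Byte at offset 18: 0xCA = 11001010 → 2-byte char (#6). Advance 2.
Byte at offset 20: 0xE4 = 11100100 → 3-byte char (#7). Advance 3.
Byte at offset 23: 0xF2 = 11110010 → 4-byte char (#8). Advance 4.
Byte at offset 27: 0xE2 = 11100010 → 3-byte char (#9). Advance 3.
Byte at offset 30: 0xF0 = 11110000 → 4-byte char (#10). Advance 4.
Reached end at offset 34 after 10 code points.

10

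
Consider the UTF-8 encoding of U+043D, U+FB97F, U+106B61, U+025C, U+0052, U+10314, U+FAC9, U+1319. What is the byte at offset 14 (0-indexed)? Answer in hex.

0x90

U+043D → 2-byte form D0 BD at offsets 0–1.
U+FB97F → 4-byte form F3 BB A5 BF at offsets 2–5.
U+106B61 → 4-byte form F4 86 AD A1 at offsets 6–9.
U+025C → 2-byte form C9 9C at offsets 10–11.
U+0052 → 1-byte form 52 at offsets 12–12.
U+10314 → 4-byte form F0 90 8C 94 at offsets 13–16.
Offset 14 falls in char 6's range; it's byte 2 of F0 90 8C 94 = 0x90.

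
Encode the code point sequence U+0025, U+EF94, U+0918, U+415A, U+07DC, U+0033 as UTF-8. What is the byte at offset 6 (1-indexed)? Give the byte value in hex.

0xA4

1-indexed offset 6 is 0-indexed offset 5.
U+0025 → 1-byte form 25 at offsets 0–0.
U+EF94 → 3-byte form EE BE 94 at offsets 1–3.
U+0918 → 3-byte form E0 A4 98 at offsets 4–6.
Offset 5 falls in char 3's range; it's byte 2 of E0 A4 98 = 0xA4.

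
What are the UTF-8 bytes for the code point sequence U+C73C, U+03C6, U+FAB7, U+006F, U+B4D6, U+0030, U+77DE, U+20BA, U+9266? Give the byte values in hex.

U+C73C: 3-byte form → EC 9C BC.
U+03C6: 2-byte form → CF 86.
U+FAB7: 3-byte form → EF AA B7.
U+006F: 1-byte form → 6F.
U+B4D6: 3-byte form → EB 93 96.
U+0030: 1-byte form → 30.
U+77DE: 3-byte form → E7 9F 9E.
U+20BA: 3-byte form → E2 82 BA.
U+9266: 3-byte form → E9 89 A6.
Concatenated (22 bytes): EC 9C BC CF 86 EF AA B7 6F EB 93 96 30 E7 9F 9E E2 82 BA E9 89 A6.

EC 9C BC CF 86 EF AA B7 6F EB 93 96 30 E7 9F 9E E2 82 BA E9 89 A6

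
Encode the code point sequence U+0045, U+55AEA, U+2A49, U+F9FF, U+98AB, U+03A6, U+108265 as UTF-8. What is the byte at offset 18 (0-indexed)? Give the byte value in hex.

U+0045 → 1-byte form 45 at offsets 0–0.
U+55AEA → 4-byte form F1 95 AB AA at offsets 1–4.
U+2A49 → 3-byte form E2 A9 89 at offsets 5–7.
U+F9FF → 3-byte form EF A7 BF at offsets 8–10.
U+98AB → 3-byte form E9 A2 AB at offsets 11–13.
U+03A6 → 2-byte form CE A6 at offsets 14–15.
U+108265 → 4-byte form F4 88 89 A5 at offsets 16–19.
Offset 18 falls in char 7's range; it's byte 3 of F4 88 89 A5 = 0x89.

0x89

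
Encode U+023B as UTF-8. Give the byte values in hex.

C8 BB

U+023B = 0x23B = 571 decimal. In range U+0080–U+07FF → 2-byte form: 110xxxxx 10xxxxxx.
Binary (11 bits): 01000111011.
Split 5+6: 01000 | 111011.
Byte 1: 11001000 = 0xC8.
Byte 2: 10111011 = 0xBB.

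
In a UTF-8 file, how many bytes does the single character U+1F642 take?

4

U+1F642 = 0x1F642. UTF-8 uses 1 byte below 0x80, 2 below 0x800, 3 below 0x10000, 4 up to 0x10FFFF. 0x1F642 is in U+10000–U+10FFFF → 4 bytes.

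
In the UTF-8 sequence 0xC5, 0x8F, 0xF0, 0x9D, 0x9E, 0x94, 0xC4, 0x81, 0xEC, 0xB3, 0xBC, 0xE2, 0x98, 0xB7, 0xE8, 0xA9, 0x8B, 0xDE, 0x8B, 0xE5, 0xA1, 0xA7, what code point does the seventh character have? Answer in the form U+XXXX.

U+078B

Offset 0: leading byte 0xC5 = 11000101 → 2-byte char #1 = C5 8F.
Offset 2: leading byte 0xF0 = 11110000 → 4-byte char #2 = F0 9D 9E 94.
Offset 6: leading byte 0xC4 = 11000100 → 2-byte char #3 = C4 81.
Offset 8: leading byte 0xEC = 11101100 → 3-byte char #4 = EC B3 BC.
Offset 11: leading byte 0xE2 = 11100010 → 3-byte char #5 = E2 98 B7.
Offset 14: leading byte 0xE8 = 11101000 → 3-byte char #6 = E8 A9 8B.
Offset 17: leading byte 0xDE = 11011110 → 2-byte char #7 = DE 8B.
Leading byte 0xDE = 11011110 matches 110xxxxx → 2-byte sequence.
Byte 1: 0xDE = 11011110, payload 11110 (5 bits).
Byte 2: 0x8B = 10001011 (10xxxxxx ✓), payload 001011.
Concatenate: 11110001011 = 0x78B (11 bits → U+078B).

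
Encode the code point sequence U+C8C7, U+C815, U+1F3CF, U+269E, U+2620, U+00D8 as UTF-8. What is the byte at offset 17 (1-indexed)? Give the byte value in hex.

1-indexed offset 17 is 0-indexed offset 16.
U+C8C7 → 3-byte form EC A3 87 at offsets 0–2.
U+C815 → 3-byte form EC A0 95 at offsets 3–5.
U+1F3CF → 4-byte form F0 9F 8F 8F at offsets 6–9.
U+269E → 3-byte form E2 9A 9E at offsets 10–12.
U+2620 → 3-byte form E2 98 A0 at offsets 13–15.
U+00D8 → 2-byte form C3 98 at offsets 16–17.
Offset 16 falls in char 6's range; it's byte 1 of C3 98 = 0xC3.

0xC3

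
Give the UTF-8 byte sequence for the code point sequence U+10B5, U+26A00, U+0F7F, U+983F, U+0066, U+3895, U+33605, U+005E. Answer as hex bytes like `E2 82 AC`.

U+10B5: 3-byte form → E1 82 B5.
U+26A00: 4-byte form → F0 A6 A8 80.
U+0F7F: 3-byte form → E0 BD BF.
U+983F: 3-byte form → E9 A0 BF.
U+0066: 1-byte form → 66.
U+3895: 3-byte form → E3 A2 95.
U+33605: 4-byte form → F0 B3 98 85.
U+005E: 1-byte form → 5E.
Concatenated (22 bytes): E1 82 B5 F0 A6 A8 80 E0 BD BF E9 A0 BF 66 E3 A2 95 F0 B3 98 85 5E.

E1 82 B5 F0 A6 A8 80 E0 BD BF E9 A0 BF 66 E3 A2 95 F0 B3 98 85 5E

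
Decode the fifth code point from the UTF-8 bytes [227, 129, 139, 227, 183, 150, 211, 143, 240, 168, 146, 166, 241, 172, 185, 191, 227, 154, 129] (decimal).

U+6CE7F

Offset 0: leading byte 0xE3 = 11100011 → 3-byte char #1 = E3 81 8B.
Offset 3: leading byte 0xE3 = 11100011 → 3-byte char #2 = E3 B7 96.
Offset 6: leading byte 0xD3 = 11010011 → 2-byte char #3 = D3 8F.
Offset 8: leading byte 0xF0 = 11110000 → 4-byte char #4 = F0 A8 92 A6.
Offset 12: leading byte 0xF1 = 11110001 → 4-byte char #5 = F1 AC B9 BF.
Leading byte 0xF1 = 11110001 matches 11110xxx → 4-byte sequence.
Byte 1: 0xF1 = 11110001, payload 001 (3 bits).
Byte 2: 0xAC = 10101100 (10xxxxxx ✓), payload 101100.
Byte 3: 0xB9 = 10111001 (10xxxxxx ✓), payload 111001.
Byte 4: 0xBF = 10111111 (10xxxxxx ✓), payload 111111.
Concatenate: 001101100111001111111 = 0x6CE7F (21 bits → U+6CE7F).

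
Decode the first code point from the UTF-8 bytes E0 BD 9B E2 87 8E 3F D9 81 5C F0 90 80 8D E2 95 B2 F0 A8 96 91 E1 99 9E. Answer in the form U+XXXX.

U+0F5B

Offset 0: leading byte 0xE0 = 11100000 → 3-byte char #1 = E0 BD 9B.
Leading byte 0xE0 = 11100000 matches 1110xxxx → 3-byte sequence.
Byte 1: 0xE0 = 11100000, payload 0000 (4 bits).
Byte 2: 0xBD = 10111101 (10xxxxxx ✓), payload 111101.
Byte 3: 0x9B = 10011011 (10xxxxxx ✓), payload 011011.
Concatenate: 0000111101011011 = 0xF5B (16 bits → U+0F5B).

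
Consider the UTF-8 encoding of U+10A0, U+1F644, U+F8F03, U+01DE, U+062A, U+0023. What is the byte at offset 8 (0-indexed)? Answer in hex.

U+10A0 → 3-byte form E1 82 A0 at offsets 0–2.
U+1F644 → 4-byte form F0 9F 99 84 at offsets 3–6.
U+F8F03 → 4-byte form F3 B8 BC 83 at offsets 7–10.
Offset 8 falls in char 3's range; it's byte 2 of F3 B8 BC 83 = 0xB8.

0xB8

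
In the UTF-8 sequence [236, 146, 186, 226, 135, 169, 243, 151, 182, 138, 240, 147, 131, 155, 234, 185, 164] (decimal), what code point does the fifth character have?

U+AE64

Offset 0: leading byte 0xEC = 11101100 → 3-byte char #1 = EC 92 BA.
Offset 3: leading byte 0xE2 = 11100010 → 3-byte char #2 = E2 87 A9.
Offset 6: leading byte 0xF3 = 11110011 → 4-byte char #3 = F3 97 B6 8A.
Offset 10: leading byte 0xF0 = 11110000 → 4-byte char #4 = F0 93 83 9B.
Offset 14: leading byte 0xEA = 11101010 → 3-byte char #5 = EA B9 A4.
Leading byte 0xEA = 11101010 matches 1110xxxx → 3-byte sequence.
Byte 1: 0xEA = 11101010, payload 1010 (4 bits).
Byte 2: 0xB9 = 10111001 (10xxxxxx ✓), payload 111001.
Byte 3: 0xA4 = 10100100 (10xxxxxx ✓), payload 100100.
Concatenate: 1010111001100100 = 0xAE64 (16 bits → U+AE64).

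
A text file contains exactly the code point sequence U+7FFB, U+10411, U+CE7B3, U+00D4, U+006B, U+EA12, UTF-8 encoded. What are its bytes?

U+7FFB: 3-byte form → E7 BF BB.
U+10411: 4-byte form → F0 90 90 91.
U+CE7B3: 4-byte form → F3 8E 9E B3.
U+00D4: 2-byte form → C3 94.
U+006B: 1-byte form → 6B.
U+EA12: 3-byte form → EE A8 92.
Concatenated (17 bytes): E7 BF BB F0 90 90 91 F3 8E 9E B3 C3 94 6B EE A8 92.

E7 BF BB F0 90 90 91 F3 8E 9E B3 C3 94 6B EE A8 92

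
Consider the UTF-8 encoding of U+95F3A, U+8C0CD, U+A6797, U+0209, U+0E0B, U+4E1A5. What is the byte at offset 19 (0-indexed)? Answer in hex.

0x86

U+95F3A → 4-byte form F2 95 BC BA at offsets 0–3.
U+8C0CD → 4-byte form F2 8C 83 8D at offsets 4–7.
U+A6797 → 4-byte form F2 A6 9E 97 at offsets 8–11.
U+0209 → 2-byte form C8 89 at offsets 12–13.
U+0E0B → 3-byte form E0 B8 8B at offsets 14–16.
U+4E1A5 → 4-byte form F1 8E 86 A5 at offsets 17–20.
Offset 19 falls in char 6's range; it's byte 3 of F1 8E 86 A5 = 0x86.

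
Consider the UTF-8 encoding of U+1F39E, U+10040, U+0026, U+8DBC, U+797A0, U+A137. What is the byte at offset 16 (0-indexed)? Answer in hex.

U+1F39E → 4-byte form F0 9F 8E 9E at offsets 0–3.
U+10040 → 4-byte form F0 90 81 80 at offsets 4–7.
U+0026 → 1-byte form 26 at offsets 8–8.
U+8DBC → 3-byte form E8 B6 BC at offsets 9–11.
U+797A0 → 4-byte form F1 B9 9E A0 at offsets 12–15.
U+A137 → 3-byte form EA 84 B7 at offsets 16–18.
Offset 16 falls in char 6's range; it's byte 1 of EA 84 B7 = 0xEA.

0xEA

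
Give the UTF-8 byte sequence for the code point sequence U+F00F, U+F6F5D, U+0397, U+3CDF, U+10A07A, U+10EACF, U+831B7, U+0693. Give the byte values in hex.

EF 80 8F F3 B6 BD 9D CE 97 E3 B3 9F F4 8A 81 BA F4 8E AB 8F F2 83 86 B7 DA 93

U+F00F: 3-byte form → EF 80 8F.
U+F6F5D: 4-byte form → F3 B6 BD 9D.
U+0397: 2-byte form → CE 97.
U+3CDF: 3-byte form → E3 B3 9F.
U+10A07A: 4-byte form → F4 8A 81 BA.
U+10EACF: 4-byte form → F4 8E AB 8F.
U+831B7: 4-byte form → F2 83 86 B7.
U+0693: 2-byte form → DA 93.
Concatenated (26 bytes): EF 80 8F F3 B6 BD 9D CE 97 E3 B3 9F F4 8A 81 BA F4 8E AB 8F F2 83 86 B7 DA 93.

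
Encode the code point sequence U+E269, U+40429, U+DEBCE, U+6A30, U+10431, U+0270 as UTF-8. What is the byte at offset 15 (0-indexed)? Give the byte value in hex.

U+E269 → 3-byte form EE 89 A9 at offsets 0–2.
U+40429 → 4-byte form F1 80 90 A9 at offsets 3–6.
U+DEBCE → 4-byte form F3 9E AF 8E at offsets 7–10.
U+6A30 → 3-byte form E6 A8 B0 at offsets 11–13.
U+10431 → 4-byte form F0 90 90 B1 at offsets 14–17.
Offset 15 falls in char 5's range; it's byte 2 of F0 90 90 B1 = 0x90.

0x90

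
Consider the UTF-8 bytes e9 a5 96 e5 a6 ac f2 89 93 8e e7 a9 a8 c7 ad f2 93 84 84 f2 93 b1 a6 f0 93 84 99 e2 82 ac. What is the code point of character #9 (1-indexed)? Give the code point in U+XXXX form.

Offset 0: leading byte 0xE9 = 11101001 → 3-byte char #1 = E9 A5 96.
Offset 3: leading byte 0xE5 = 11100101 → 3-byte char #2 = E5 A6 AC.
Offset 6: leading byte 0xF2 = 11110010 → 4-byte char #3 = F2 89 93 8E.
Offset 10: leading byte 0xE7 = 11100111 → 3-byte char #4 = E7 A9 A8.
Offset 13: leading byte 0xC7 = 11000111 → 2-byte char #5 = C7 AD.
Offset 15: leading byte 0xF2 = 11110010 → 4-byte char #6 = F2 93 84 84.
Offset 19: leading byte 0xF2 = 11110010 → 4-byte char #7 = F2 93 B1 A6.
Offset 23: leading byte 0xF0 = 11110000 → 4-byte char #8 = F0 93 84 99.
Offset 27: leading byte 0xE2 = 11100010 → 3-byte char #9 = E2 82 AC.
Leading byte 0xE2 = 11100010 matches 1110xxxx → 3-byte sequence.
Byte 1: 0xE2 = 11100010, payload 0010 (4 bits).
Byte 2: 0x82 = 10000010 (10xxxxxx ✓), payload 000010.
Byte 3: 0xAC = 10101100 (10xxxxxx ✓), payload 101100.
Concatenate: 0010000010101100 = 0x20AC (16 bits → U+20AC).

U+20AC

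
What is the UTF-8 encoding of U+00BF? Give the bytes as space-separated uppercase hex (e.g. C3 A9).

U+00BF = 0xBF = 191 decimal. In range U+0080–U+07FF → 2-byte form: 110xxxxx 10xxxxxx.
Binary (11 bits): 00010111111.
Split 5+6: 00010 | 111111.
Byte 1: 11000010 = 0xC2.
Byte 2: 10111111 = 0xBF.

C2 BF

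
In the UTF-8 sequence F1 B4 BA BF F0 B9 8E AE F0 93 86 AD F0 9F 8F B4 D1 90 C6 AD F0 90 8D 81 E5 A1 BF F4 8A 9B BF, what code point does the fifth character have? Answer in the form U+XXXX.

Offset 0: leading byte 0xF1 = 11110001 → 4-byte char #1 = F1 B4 BA BF.
Offset 4: leading byte 0xF0 = 11110000 → 4-byte char #2 = F0 B9 8E AE.
Offset 8: leading byte 0xF0 = 11110000 → 4-byte char #3 = F0 93 86 AD.
Offset 12: leading byte 0xF0 = 11110000 → 4-byte char #4 = F0 9F 8F B4.
Offset 16: leading byte 0xD1 = 11010001 → 2-byte char #5 = D1 90.
Leading byte 0xD1 = 11010001 matches 110xxxxx → 2-byte sequence.
Byte 1: 0xD1 = 11010001, payload 10001 (5 bits).
Byte 2: 0x90 = 10010000 (10xxxxxx ✓), payload 010000.
Concatenate: 10001010000 = 0x450 (11 bits → U+0450).

U+0450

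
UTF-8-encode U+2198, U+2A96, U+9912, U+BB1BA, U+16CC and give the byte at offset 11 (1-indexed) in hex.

0xBB

1-indexed offset 11 is 0-indexed offset 10.
U+2198 → 3-byte form E2 86 98 at offsets 0–2.
U+2A96 → 3-byte form E2 AA 96 at offsets 3–5.
U+9912 → 3-byte form E9 A4 92 at offsets 6–8.
U+BB1BA → 4-byte form F2 BB 86 BA at offsets 9–12.
Offset 10 falls in char 4's range; it's byte 2 of F2 BB 86 BA = 0xBB.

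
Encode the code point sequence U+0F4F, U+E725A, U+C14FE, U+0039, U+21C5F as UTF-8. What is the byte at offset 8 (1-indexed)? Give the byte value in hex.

0xF3

1-indexed offset 8 is 0-indexed offset 7.
U+0F4F → 3-byte form E0 BD 8F at offsets 0–2.
U+E725A → 4-byte form F3 A7 89 9A at offsets 3–6.
U+C14FE → 4-byte form F3 81 93 BE at offsets 7–10.
Offset 7 falls in char 3's range; it's byte 1 of F3 81 93 BE = 0xF3.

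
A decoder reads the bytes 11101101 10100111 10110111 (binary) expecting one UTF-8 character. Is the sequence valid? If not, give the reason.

Structurally a 3-byte sequence; payload = 0xD9F7.
But 0xD9F7 is in U+D800–U+DFFF, the surrogate range. Surrogates are not Unicode scalar values and are forbidden in UTF-8.

invalid (encodes a surrogate (U+D800–U+DFFF))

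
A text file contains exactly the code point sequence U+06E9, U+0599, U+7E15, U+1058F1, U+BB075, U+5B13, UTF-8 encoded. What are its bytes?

U+06E9: 2-byte form → DB A9.
U+0599: 2-byte form → D6 99.
U+7E15: 3-byte form → E7 B8 95.
U+1058F1: 4-byte form → F4 85 A3 B1.
U+BB075: 4-byte form → F2 BB 81 B5.
U+5B13: 3-byte form → E5 AC 93.
Concatenated (18 bytes): DB A9 D6 99 E7 B8 95 F4 85 A3 B1 F2 BB 81 B5 E5 AC 93.

DB A9 D6 99 E7 B8 95 F4 85 A3 B1 F2 BB 81 B5 E5 AC 93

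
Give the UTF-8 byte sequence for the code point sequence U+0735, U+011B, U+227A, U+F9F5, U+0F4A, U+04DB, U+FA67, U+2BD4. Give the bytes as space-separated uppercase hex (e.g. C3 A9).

U+0735: 2-byte form → DC B5.
U+011B: 2-byte form → C4 9B.
U+227A: 3-byte form → E2 89 BA.
U+F9F5: 3-byte form → EF A7 B5.
U+0F4A: 3-byte form → E0 BD 8A.
U+04DB: 2-byte form → D3 9B.
U+FA67: 3-byte form → EF A9 A7.
U+2BD4: 3-byte form → E2 AF 94.
Concatenated (21 bytes): DC B5 C4 9B E2 89 BA EF A7 B5 E0 BD 8A D3 9B EF A9 A7 E2 AF 94.

DC B5 C4 9B E2 89 BA EF A7 B5 E0 BD 8A D3 9B EF A9 A7 E2 AF 94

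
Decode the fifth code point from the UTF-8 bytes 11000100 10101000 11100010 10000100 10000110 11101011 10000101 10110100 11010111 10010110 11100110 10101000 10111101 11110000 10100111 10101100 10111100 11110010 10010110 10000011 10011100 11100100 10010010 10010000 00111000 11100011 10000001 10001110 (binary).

Offset 0: leading byte 0xC4 = 11000100 → 2-byte char #1 = C4 A8.
Offset 2: leading byte 0xE2 = 11100010 → 3-byte char #2 = E2 84 86.
Offset 5: leading byte 0xEB = 11101011 → 3-byte char #3 = EB 85 B4.
Offset 8: leading byte 0xD7 = 11010111 → 2-byte char #4 = D7 96.
Offset 10: leading byte 0xE6 = 11100110 → 3-byte char #5 = E6 A8 BD.
Leading byte 0xE6 = 11100110 matches 1110xxxx → 3-byte sequence.
Byte 1: 0xE6 = 11100110, payload 0110 (4 bits).
Byte 2: 0xA8 = 10101000 (10xxxxxx ✓), payload 101000.
Byte 3: 0xBD = 10111101 (10xxxxxx ✓), payload 111101.
Concatenate: 0110101000111101 = 0x6A3D (16 bits → U+6A3D).

U+6A3D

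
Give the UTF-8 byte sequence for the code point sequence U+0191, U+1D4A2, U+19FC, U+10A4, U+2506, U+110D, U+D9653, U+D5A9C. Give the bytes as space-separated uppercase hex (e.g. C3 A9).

C6 91 F0 9D 92 A2 E1 A7 BC E1 82 A4 E2 94 86 E1 84 8D F3 99 99 93 F3 95 AA 9C

U+0191: 2-byte form → C6 91.
U+1D4A2: 4-byte form → F0 9D 92 A2.
U+19FC: 3-byte form → E1 A7 BC.
U+10A4: 3-byte form → E1 82 A4.
U+2506: 3-byte form → E2 94 86.
U+110D: 3-byte form → E1 84 8D.
U+D9653: 4-byte form → F3 99 99 93.
U+D5A9C: 4-byte form → F3 95 AA 9C.
Concatenated (26 bytes): C6 91 F0 9D 92 A2 E1 A7 BC E1 82 A4 E2 94 86 E1 84 8D F3 99 99 93 F3 95 AA 9C.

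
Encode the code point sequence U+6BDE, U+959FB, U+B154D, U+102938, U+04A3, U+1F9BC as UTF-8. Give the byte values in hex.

E6 AF 9E F2 95 A7 BB F2 B1 95 8D F4 82 A4 B8 D2 A3 F0 9F A6 BC

U+6BDE: 3-byte form → E6 AF 9E.
U+959FB: 4-byte form → F2 95 A7 BB.
U+B154D: 4-byte form → F2 B1 95 8D.
U+102938: 4-byte form → F4 82 A4 B8.
U+04A3: 2-byte form → D2 A3.
U+1F9BC: 4-byte form → F0 9F A6 BC.
Concatenated (21 bytes): E6 AF 9E F2 95 A7 BB F2 B1 95 8D F4 82 A4 B8 D2 A3 F0 9F A6 BC.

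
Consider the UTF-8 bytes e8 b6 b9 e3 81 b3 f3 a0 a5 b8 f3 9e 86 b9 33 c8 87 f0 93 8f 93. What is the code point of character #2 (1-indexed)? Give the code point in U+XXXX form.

Offset 0: leading byte 0xE8 = 11101000 → 3-byte char #1 = E8 B6 B9.
Offset 3: leading byte 0xE3 = 11100011 → 3-byte char #2 = E3 81 B3.
Leading byte 0xE3 = 11100011 matches 1110xxxx → 3-byte sequence.
Byte 1: 0xE3 = 11100011, payload 0011 (4 bits).
Byte 2: 0x81 = 10000001 (10xxxxxx ✓), payload 000001.
Byte 3: 0xB3 = 10110011 (10xxxxxx ✓), payload 110011.
Concatenate: 0011000001110011 = 0x3073 (16 bits → U+3073).

U+3073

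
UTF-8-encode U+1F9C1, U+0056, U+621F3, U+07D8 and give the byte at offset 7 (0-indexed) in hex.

0x87

U+1F9C1 → 4-byte form F0 9F A7 81 at offsets 0–3.
U+0056 → 1-byte form 56 at offsets 4–4.
U+621F3 → 4-byte form F1 A2 87 B3 at offsets 5–8.
Offset 7 falls in char 3's range; it's byte 3 of F1 A2 87 B3 = 0x87.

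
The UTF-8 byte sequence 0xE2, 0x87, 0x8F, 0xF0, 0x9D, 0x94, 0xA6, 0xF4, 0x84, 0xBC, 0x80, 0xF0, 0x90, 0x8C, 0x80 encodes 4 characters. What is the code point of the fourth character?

U+10300

Offset 0: leading byte 0xE2 = 11100010 → 3-byte char #1 = E2 87 8F.
Offset 3: leading byte 0xF0 = 11110000 → 4-byte char #2 = F0 9D 94 A6.
Offset 7: leading byte 0xF4 = 11110100 → 4-byte char #3 = F4 84 BC 80.
Offset 11: leading byte 0xF0 = 11110000 → 4-byte char #4 = F0 90 8C 80.
Leading byte 0xF0 = 11110000 matches 11110xxx → 4-byte sequence.
Byte 1: 0xF0 = 11110000, payload 000 (3 bits).
Byte 2: 0x90 = 10010000 (10xxxxxx ✓), payload 010000.
Byte 3: 0x8C = 10001100 (10xxxxxx ✓), payload 001100.
Byte 4: 0x80 = 10000000 (10xxxxxx ✓), payload 000000.
Concatenate: 000010000001100000000 = 0x10300 (21 bits → U+10300).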